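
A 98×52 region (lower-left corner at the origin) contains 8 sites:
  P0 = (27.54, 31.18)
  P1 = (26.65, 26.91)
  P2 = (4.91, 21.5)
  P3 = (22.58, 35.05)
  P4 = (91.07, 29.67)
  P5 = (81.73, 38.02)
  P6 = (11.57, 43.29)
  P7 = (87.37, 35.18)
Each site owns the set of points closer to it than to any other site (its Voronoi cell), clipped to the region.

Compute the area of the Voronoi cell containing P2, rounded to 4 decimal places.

Area of P2's cell: 575.4074

1. box [0,98]×[0,52]: [(0, 0) (98, 0) (98, 52) (0, 52)]
2. ⊥bis P2·P0 via (16.225,26.34): [(0, 0) (27.492, 0) (5.2489, 52) (0, 52)]  |A|=851.2626
3. ⊥bis P2·P1 via (15.78,24.205): [(0, 0) (21.8034, 0) (13.8907, 31.7972) (5.2489, 52) (0, 52)]  |A|=760.8228
4. ⊥bis P2·P3 via (13.745,28.275): [(0, 46.1993) (0, 0) (21.8034, 0) (15.2583, 26.3016)]  |A|=639.1929
5. ⊥bis P2·P4 via (47.99,25.585): [(0, 46.1993) (0, 0) (21.8034, 0) (15.2583, 26.3016)]  |A|=639.1929
6. ⊥bis P2·P5 via (43.32,29.76): [(0, 46.1993) (0, 0) (21.8034, 0) (15.2583, 26.3016)]  |A|=639.1929
7. ⊥bis P2·P6 via (8.24,32.395): [(11.3037, 31.4586) (0, 34.9135) (0, 0) (21.8034, 0) (15.2583, 26.3016)]  |A|=575.4074
8. ⊥bis P2·P7 via (46.14,28.34): [(11.3037, 31.4586) (0, 34.9135) (0, 0) (21.8034, 0) (15.2583, 26.3016)]  |A|=575.4074
9. canonical 5-gon: [(11.3037, 31.4586) (0, 34.9135) (0, 0) (21.8034, 0) (15.2583, 26.3016)]
10. shoelace: 575.4074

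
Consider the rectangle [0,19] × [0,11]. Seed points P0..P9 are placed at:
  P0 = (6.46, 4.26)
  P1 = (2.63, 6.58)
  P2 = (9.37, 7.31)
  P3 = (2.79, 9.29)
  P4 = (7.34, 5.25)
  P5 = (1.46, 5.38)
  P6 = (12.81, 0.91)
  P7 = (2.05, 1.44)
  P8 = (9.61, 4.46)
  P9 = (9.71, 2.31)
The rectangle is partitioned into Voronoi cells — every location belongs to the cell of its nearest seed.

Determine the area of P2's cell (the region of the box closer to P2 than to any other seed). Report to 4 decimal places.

1. box [0,19]×[0,11]: [(0, 0) (19, 0) (19, 11) (0, 11)]
2. ⊥bis P2·P0 via (7.915,5.785): [(13.9783, 0) (19, 0) (19, 11) (2.4491, 11)]  |A|=118.6492
3. ⊥bis P2·P1 via (6,6.945): [(5.9194, 7.689) (13.9783, 0) (19, 0) (19, 11) (5.5608, 11)]  |A|=113.4977
4. ⊥bis P2·P3 via (6.08,8.3): [(5.9133, 7.7459) (5.9194, 7.689) (13.9783, 0) (19, 0) (19, 11) (6.8925, 11)]  |A|=111.331
5. ⊥bis P2·P4 via (8.355,6.28): [(6.1315, 8.4711) (14.7278, 0) (19, 0) (19, 11) (6.8925, 11)]  |A|=104.1811
6. ⊥bis P2·P5 via (5.415,6.345): [(6.1315, 8.4711) (14.7278, 0) (19, 0) (19, 11) (6.8925, 11)]  |A|=104.1811
7. ⊥bis P2·P6 via (11.09,4.11): [(6.1315, 8.4711) (10.7452, 3.9246) (19, 8.3616) (19, 11) (6.8925, 11)]  |A|=61.2858
8. ⊥bis P2·P7 via (5.71,4.375): [(6.1315, 8.4711) (10.7452, 3.9246) (19, 8.3616) (19, 11) (6.8925, 11)]  |A|=61.2858
9. ⊥bis P2·P8 via (9.49,5.885): [(6.1315, 8.4711) (8.8136, 5.828) (15.3031, 6.3745) (19, 8.3616) (19, 11) (6.8925, 11)]  |A|=54.582
10. ⊥bis P2·P9 via (9.54,4.81): [(6.1315, 8.4711) (8.8136, 5.828) (15.3031, 6.3745) (19, 8.3616) (19, 11) (6.8925, 11)]  |A|=54.582
11. canonical 6-gon: [(6.1315, 8.4711) (8.8136, 5.828) (15.3031, 6.3745) (19, 8.3616) (19, 11) (6.8925, 11)]
12. shoelace: 54.582

Area of P2's cell: 54.5820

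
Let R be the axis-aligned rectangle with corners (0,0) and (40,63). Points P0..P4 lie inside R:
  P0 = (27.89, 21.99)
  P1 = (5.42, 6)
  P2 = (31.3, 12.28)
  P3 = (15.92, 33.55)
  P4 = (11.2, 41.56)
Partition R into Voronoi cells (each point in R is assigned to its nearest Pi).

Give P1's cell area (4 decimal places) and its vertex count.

Area of P1's cell: 369.0862 (5 vertices)

1. box [0,40]×[0,63]: [(0, 0) (40, 0) (40, 63) (0, 63)]
2. ⊥bis P1·P0 via (16.655,13.995): [(0, 37.3995) (0, 0) (26.6141, 0)]  |A|=497.6762
3. ⊥bis P1·P2 via (18.36,9.14): [(17.4545, 12.8715) (0, 37.3995) (0, 0) (20.5779, 0)]  |A|=458.8291
4. ⊥bis P1·P3 via (10.67,19.775): [(17.4545, 12.8715) (13.2385, 18.7961) (0, 23.8416) (0, 0) (20.5779, 0)]  |A|=369.0862
5. ⊥bis P1·P4 via (8.31,23.78): [(17.4545, 12.8715) (13.2385, 18.7961) (0, 23.8416) (0, 0) (20.5779, 0)]  |A|=369.0862
6. canonical 5-gon: [(17.4545, 12.8715) (13.2385, 18.7961) (0, 23.8416) (0, 0) (20.5779, 0)]
7. shoelace: 369.0862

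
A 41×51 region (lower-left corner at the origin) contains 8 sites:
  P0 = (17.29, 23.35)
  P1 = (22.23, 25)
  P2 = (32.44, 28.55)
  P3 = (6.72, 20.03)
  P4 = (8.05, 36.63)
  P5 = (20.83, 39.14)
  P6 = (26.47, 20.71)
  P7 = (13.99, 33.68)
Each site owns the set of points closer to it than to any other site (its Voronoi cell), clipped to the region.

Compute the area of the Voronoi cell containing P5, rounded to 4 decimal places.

Area of P5's cell: 352.3914

1. box [0,41]×[0,51]: [(0, 0) (41, 0) (41, 51) (0, 51)]
2. ⊥bis P5·P0 via (19.06,31.245): [(0, 35.5181) (41, 26.3262) (41, 51) (0, 51)]  |A|=823.1913
3. ⊥bis P5·P1 via (21.53,32.07): [(0, 35.5181) (17.2641, 31.6476) (41, 33.9977) (41, 51) (0, 51)]  |A|=732.1462
4. ⊥bis P5·P2 via (26.635,33.845): [(0, 35.5181) (17.2641, 31.6476) (25.362, 32.4494) (41, 49.5936) (41, 51) (0, 51)]  |A|=610.2022
5. ⊥bis P5·P3 via (13.775,29.585): [(0, 39.7559) (8.242, 33.6703) (17.2641, 31.6476) (25.362, 32.4494) (41, 49.5936) (41, 51) (0, 51)]  |A|=592.7383
6. ⊥bis P5·P4 via (14.44,37.885): [(15.5914, 32.0226) (17.2641, 31.6476) (25.362, 32.4494) (41, 49.5936) (41, 51) (11.8642, 51)]  |A|=376.9346
7. ⊥bis P5·P6 via (23.65,29.925): [(15.5914, 32.0226) (17.2641, 31.6476) (25.362, 32.4494) (41, 49.5936) (41, 51) (11.8642, 51)]  |A|=376.9346
8. ⊥bis P5·P7 via (17.41,36.41): [(13.855, 40.8635) (20.9224, 32.0098) (25.362, 32.4494) (41, 49.5936) (41, 51) (11.8642, 51)]  |A|=352.3914
9. canonical 6-gon: [(13.855, 40.8635) (20.9224, 32.0098) (25.362, 32.4494) (41, 49.5936) (41, 51) (11.8642, 51)]
10. shoelace: 352.3914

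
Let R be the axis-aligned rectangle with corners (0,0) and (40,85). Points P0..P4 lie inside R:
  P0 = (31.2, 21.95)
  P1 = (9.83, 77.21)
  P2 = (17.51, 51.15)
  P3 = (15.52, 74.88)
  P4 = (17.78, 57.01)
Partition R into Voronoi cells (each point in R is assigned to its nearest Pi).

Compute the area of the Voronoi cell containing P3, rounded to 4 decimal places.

1. box [0,40]×[0,85]: [(0, 0) (40, 0) (40, 85) (0, 85)]
2. ⊥bis P3·P0 via (23.36,48.415): [(0, 41.4948) (40, 53.3444) (40, 85) (0, 85)]  |A|=1503.2147
3. ⊥bis P3·P1 via (12.675,76.045): [(0, 45.0919) (0, 41.4948) (40, 53.3444) (40, 85) (16.342, 85)]  |A|=1177.1258
4. ⊥bis P3·P2 via (16.515,63.015): [(7.013, 62.2182) (40, 64.9845) (40, 85) (16.342, 85)]  |A|=599.6124
5. ⊥bis P3·P4 via (16.65,65.945): [(8.0962, 64.8632) (40, 68.898) (40, 85) (16.342, 85)]  |A|=495.0553
6. canonical 4-gon: [(8.0962, 64.8632) (40, 68.898) (40, 85) (16.342, 85)]
7. shoelace: 495.0553

Area of P3's cell: 495.0553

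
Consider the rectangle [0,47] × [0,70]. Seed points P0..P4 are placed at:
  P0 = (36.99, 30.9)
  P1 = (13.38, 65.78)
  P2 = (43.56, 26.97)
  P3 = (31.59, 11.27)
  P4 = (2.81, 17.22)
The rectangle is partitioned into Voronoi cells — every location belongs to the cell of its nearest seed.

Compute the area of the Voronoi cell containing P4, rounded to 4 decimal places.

1. box [0,47]×[0,70]: [(0, 0) (47, 0) (47, 70) (0, 70)]
2. ⊥bis P4·P0 via (19.9,24.06): [(0, 0) (29.5296, 0) (1.5132, 70) (0, 70)]  |A|=1086.5008
3. ⊥bis P4·P1 via (8.095,41.5): [(0, 43.262) (0, 0) (29.5296, 0) (13.3804, 40.3495)]  |A|=885.1845
4. ⊥bis P4·P2 via (23.185,22.095): [(0, 43.262) (0, 0) (28.4715, 0) (26.8988, 6.5732) (13.3804, 40.3495)]  |A|=881.707
5. ⊥bis P4·P3 via (17.2,14.245): [(0, 43.262) (0, 0) (14.255, 0) (19.4577, 25.1652) (13.3804, 40.3495)]  |A|=692.9895
6. canonical 5-gon: [(0, 43.262) (0, 0) (14.255, 0) (19.4577, 25.1652) (13.3804, 40.3495)]
7. shoelace: 692.9895

Area of P4's cell: 692.9895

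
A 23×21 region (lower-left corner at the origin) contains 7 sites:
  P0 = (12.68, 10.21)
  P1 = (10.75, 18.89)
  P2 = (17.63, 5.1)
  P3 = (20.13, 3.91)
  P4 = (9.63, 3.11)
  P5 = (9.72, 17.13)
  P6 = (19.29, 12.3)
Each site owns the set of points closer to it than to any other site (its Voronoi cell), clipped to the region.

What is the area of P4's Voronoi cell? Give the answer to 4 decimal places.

Area of P4's cell: 116.0678

1. box [0,23]×[0,21]: [(0, 0) (23, 0) (23, 21) (0, 21)]
2. ⊥bis P4·P0 via (11.155,6.66): [(0, 11.4519) (0, 0) (23, 0) (23, 1.5717)]  |A|=149.7713
3. ⊥bis P4·P1 via (10.19,11): [(0, 11.4519) (0, 0) (23, 0) (23, 1.5717)]  |A|=149.7713
4. ⊥bis P4·P2 via (13.63,4.105): [(13.2145, 5.7753) (0, 11.4519) (0, 0) (14.6511, 0)]  |A|=117.9731
5. ⊥bis P4·P3 via (14.88,3.51): [(13.2145, 5.7753) (0, 11.4519) (0, 0) (14.6511, 0)]  |A|=117.9731
6. ⊥bis P4·P5 via (9.675,10.12): [(13.2145, 5.7753) (3.0008, 10.1628) (0, 10.1821) (0, 0) (14.6511, 0)]  |A|=116.0678
7. ⊥bis P4·P6 via (14.46,7.705): [(13.2145, 5.7753) (3.0008, 10.1628) (0, 10.1821) (0, 0) (14.6511, 0)]  |A|=116.0678
8. canonical 5-gon: [(13.2145, 5.7753) (3.0008, 10.1628) (0, 10.1821) (0, 0) (14.6511, 0)]
9. shoelace: 116.0678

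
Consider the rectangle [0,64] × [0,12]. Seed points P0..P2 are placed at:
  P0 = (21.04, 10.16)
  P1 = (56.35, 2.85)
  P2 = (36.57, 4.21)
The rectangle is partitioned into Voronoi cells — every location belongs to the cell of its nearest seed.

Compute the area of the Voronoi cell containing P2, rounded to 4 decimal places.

Area of P2's cell: 219.3460

1. box [0,64]×[0,12]: [(0, 0) (64, 0) (64, 12) (0, 12)]
2. ⊥bis P2·P0 via (28.805,7.185): [(26.0522, 0) (64, 0) (64, 12) (30.6498, 12)]  |A|=427.7881
3. ⊥bis P2·P1 via (46.46,3.53): [(26.0522, 0) (46.2173, 0) (47.0424, 12) (30.6498, 12)]  |A|=219.346
4. canonical 4-gon: [(26.0522, 0) (46.2173, 0) (47.0424, 12) (30.6498, 12)]
5. shoelace: 219.346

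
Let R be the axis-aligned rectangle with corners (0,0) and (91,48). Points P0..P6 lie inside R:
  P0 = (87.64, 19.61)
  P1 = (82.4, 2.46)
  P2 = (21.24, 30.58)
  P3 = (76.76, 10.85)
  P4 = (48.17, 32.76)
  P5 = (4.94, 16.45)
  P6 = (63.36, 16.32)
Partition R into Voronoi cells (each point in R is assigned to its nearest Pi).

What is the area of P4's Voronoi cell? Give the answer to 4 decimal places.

Area of P4's cell: 957.0809

1. box [0,91]×[0,48]: [(0, 0) (91, 0) (91, 48) (0, 48)]
2. ⊥bis P4·P0 via (67.905,26.185): [(0, 0) (59.1811, 0) (75.173, 48) (0, 48)]  |A|=3224.4977
3. ⊥bis P4·P1 via (65.285,17.61): [(0, 0) (49.6968, 0) (64.9051, 17.1809) (75.173, 48) (0, 48)]  |A|=3143.0238
4. ⊥bis P4·P2 via (34.705,31.67): [(37.2687, 0) (49.6968, 0) (64.9051, 17.1809) (75.173, 48) (33.3831, 48)]  |A|=1447.381
5. ⊥bis P4·P3 via (62.465,21.805): [(37.2687, 0) (45.7547, 0) (69.5073, 30.9944) (75.173, 48) (33.3831, 48)]  |A|=1320.7833
6. ⊥bis P4·P5 via (26.555,24.605): [(37.2687, 0) (45.7547, 0) (69.5073, 30.9944) (75.173, 48) (33.3831, 48)]  |A|=1320.7833
7. ⊥bis P4·P6 via (55.765,24.54): [(36.7076, 6.9316) (72.5123, 40.0139) (75.173, 48) (33.3831, 48)]  |A|=957.0809
8. canonical 4-gon: [(36.7076, 6.9316) (72.5123, 40.0139) (75.173, 48) (33.3831, 48)]
9. shoelace: 957.0809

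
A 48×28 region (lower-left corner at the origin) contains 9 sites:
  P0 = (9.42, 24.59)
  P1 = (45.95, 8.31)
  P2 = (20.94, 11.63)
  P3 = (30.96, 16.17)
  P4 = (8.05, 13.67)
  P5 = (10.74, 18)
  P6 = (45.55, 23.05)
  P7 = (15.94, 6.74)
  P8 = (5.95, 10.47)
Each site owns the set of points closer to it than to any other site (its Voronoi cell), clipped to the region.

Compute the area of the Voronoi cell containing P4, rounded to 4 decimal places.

1. box [0,48]×[0,28]: [(0, 0) (48, 0) (48, 28) (0, 28)]
2. ⊥bis P4·P0 via (8.735,19.13): [(0, 20.2259) (0, 0) (48, 0) (48, 14.2039)]  |A|=826.3145
3. ⊥bis P4·P1 via (27,10.99): [(27.8127, 16.7366) (0, 20.2259) (0, 0) (25.4457, 0)]  |A|=494.2051
4. ⊥bis P4·P2 via (14.495,12.65): [(15.3884, 18.2953) (0, 20.2259) (0, 0) (12.493, 0)]  |A|=269.9035
5. ⊥bis P4·P3 via (19.505,14.92): [(15.3884, 18.2953) (0, 20.2259) (0, 0) (12.493, 0)]  |A|=269.9035
6. ⊥bis P4·P5 via (9.395,15.835): [(14.4974, 12.6652) (2.916, 19.86) (0, 20.2259) (0, 0) (12.493, 0)]  |A|=234.0959
7. ⊥bis P4·P6 via (26.8,18.36): [(14.4974, 12.6652) (2.916, 19.86) (0, 20.2259) (0, 0) (12.493, 0)]  |A|=234.0959
8. ⊥bis P4·P7 via (11.995,10.205): [(14.2764, 12.8024) (2.916, 19.86) (0, 20.2259) (0, 0) (3.0317, 0)]  |A|=171.9949
9. ⊥bis P4·P8 via (7,12.07): [(11.2077, 9.3087) (14.2764, 12.8024) (2.916, 19.86) (0, 20.2259) (0, 16.6637)]  |A|=64.503
10. canonical 5-gon: [(11.2077, 9.3087) (14.2764, 12.8024) (2.916, 19.86) (0, 20.2259) (0, 16.6637)]
11. shoelace: 64.503

Area of P4's cell: 64.5030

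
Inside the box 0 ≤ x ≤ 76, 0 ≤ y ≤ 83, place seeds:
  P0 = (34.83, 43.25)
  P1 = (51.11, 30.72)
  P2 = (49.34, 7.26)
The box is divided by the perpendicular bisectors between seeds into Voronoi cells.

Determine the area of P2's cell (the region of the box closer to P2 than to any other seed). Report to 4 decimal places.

1. box [0,76]×[0,83]: [(0, 0) (76, 0) (76, 83) (0, 83)]
2. ⊥bis P2·P0 via (42.085,25.255): [(0, 8.2877) (0, 0) (76, 0) (76, 38.9284)]  |A|=1794.2126
3. ⊥bis P2·P1 via (50.225,18.99): [(30.2783, 20.4949) (0, 8.2877) (0, 0) (76, 0) (76, 17.0453)]  |A|=1293.9468
4. canonical 5-gon: [(30.2783, 20.4949) (0, 8.2877) (0, 0) (76, 0) (76, 17.0453)]
5. shoelace: 1293.9468

Area of P2's cell: 1293.9468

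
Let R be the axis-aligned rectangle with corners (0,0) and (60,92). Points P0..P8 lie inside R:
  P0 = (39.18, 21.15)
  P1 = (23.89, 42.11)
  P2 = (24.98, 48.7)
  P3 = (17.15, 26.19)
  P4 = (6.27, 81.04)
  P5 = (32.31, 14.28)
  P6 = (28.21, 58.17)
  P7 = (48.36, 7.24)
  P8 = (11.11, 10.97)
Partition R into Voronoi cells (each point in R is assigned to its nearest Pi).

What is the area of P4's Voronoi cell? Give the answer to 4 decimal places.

Area of P4's cell: 780.0201

1. box [0,60]×[0,92]: [(0, 0) (60, 0) (60, 92) (0, 92)]
2. ⊥bis P4·P0 via (22.725,51.095): [(0, 38.6074) (60, 71.5779) (60, 92) (0, 92)]  |A|=2214.44
3. ⊥bis P4·P1 via (15.08,61.575): [(0, 54.7497) (60, 81.9061) (60, 92) (0, 92)]  |A|=1420.326
4. ⊥bis P4·P2 via (15.625,64.87): [(0, 55.8303) (60, 90.5427) (60, 92) (0, 92)]  |A|=1128.8088
5. ⊥bis P4·P3 via (11.71,53.615): [(0, 55.8303) (60, 90.5427) (60, 92) (0, 92)]  |A|=1128.8088
6. ⊥bis P4·P5 via (19.29,47.66): [(0, 55.8303) (60, 90.5427) (60, 92) (0, 92)]  |A|=1128.8088
7. ⊥bis P4·P6 via (17.24,69.605): [(0, 55.8303) (7.2591, 60.03) (40.5843, 92) (0, 92)]  |A|=780.0201
8. ⊥bis P4·P7 via (27.315,44.14): [(0, 55.8303) (7.2591, 60.03) (40.5843, 92) (0, 92)]  |A|=780.0201
9. ⊥bis P4·P8 via (8.69,46.005): [(0, 55.8303) (7.2591, 60.03) (40.5843, 92) (0, 92)]  |A|=780.0201
10. canonical 4-gon: [(0, 55.8303) (7.2591, 60.03) (40.5843, 92) (0, 92)]
11. shoelace: 780.0201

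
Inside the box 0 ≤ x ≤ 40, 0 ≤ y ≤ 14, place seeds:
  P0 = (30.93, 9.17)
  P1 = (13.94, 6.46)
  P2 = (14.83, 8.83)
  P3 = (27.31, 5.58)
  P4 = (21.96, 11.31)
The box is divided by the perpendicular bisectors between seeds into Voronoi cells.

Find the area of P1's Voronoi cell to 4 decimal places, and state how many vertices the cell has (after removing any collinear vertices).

Area of P1's cell: 187.8240 (5 vertices)

1. box [0,40]×[0,14]: [(0, 0) (40, 0) (40, 14) (0, 14)]
2. ⊥bis P1·P0 via (22.435,7.815): [(0, 0) (23.6815, 0) (21.4485, 14) (0, 14)]  |A|=315.91
3. ⊥bis P1·P2 via (14.385,7.645): [(0, 13.047) (0, 0) (23.6815, 0) (22.9768, 4.4186)]  |A|=202.2076
4. ⊥bis P1·P3 via (20.625,6.02): [(20.5789, 5.319) (0, 13.047) (0, 0) (20.2288, 0)]  |A|=188.0446
5. ⊥bis P1·P4 via (17.95,8.885): [(20.5325, 4.6146) (19.9677, 5.5486) (0, 13.047) (0, 0) (20.2288, 0)]  |A|=187.824
6. canonical 5-gon: [(20.5325, 4.6146) (19.9677, 5.5486) (0, 13.047) (0, 0) (20.2288, 0)]
7. shoelace: 187.824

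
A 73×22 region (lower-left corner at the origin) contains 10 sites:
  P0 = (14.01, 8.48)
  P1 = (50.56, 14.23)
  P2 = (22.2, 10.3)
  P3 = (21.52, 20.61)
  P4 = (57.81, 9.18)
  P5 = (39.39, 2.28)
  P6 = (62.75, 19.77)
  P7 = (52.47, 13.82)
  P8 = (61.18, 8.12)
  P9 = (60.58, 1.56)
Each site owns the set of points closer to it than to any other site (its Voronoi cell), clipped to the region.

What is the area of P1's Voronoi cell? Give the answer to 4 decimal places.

1. box [0,73]×[0,22]: [(0, 0) (73, 0) (73, 22) (0, 22)]
2. ⊥bis P1·P0 via (32.285,11.355): [(34.0714, 0) (73, 0) (73, 22) (30.6103, 22)]  |A|=894.5013
3. ⊥bis P1·P2 via (36.38,12.265): [(38.0796, 0) (73, 0) (73, 22) (35.031, 22)]  |A|=801.7834
4. ⊥bis P1·P3 via (36.04,17.42): [(35.8104, 16.3751) (38.0796, 0) (73, 0) (73, 22) (37.0462, 22)]  |A|=796.1157
5. ⊥bis P1·P4 via (54.185,11.705): [(35.8104, 16.3751) (38.0796, 0) (46.0319, 0) (61.356, 22) (37.0462, 22)]  |A|=371.3822
6. ⊥bis P1·P5 via (44.975,8.255): [(35.8918, 16.7453) (49.0977, 4.4014) (61.356, 22) (37.0462, 22)]  |A|=255.7303
7. ⊥bis P1·P6 via (56.655,17): [(35.8918, 16.7453) (49.0977, 4.4014) (57.136, 15.9416) (54.3826, 22) (37.0462, 22)]  |A|=234.6066
8. ⊥bis P1·P7 via (51.515,14.025): [(35.8918, 16.7453) (49.0977, 4.4014) (49.6058, 5.1309) (53.2269, 22) (37.0462, 22)]  |A|=187.165
9. ⊥bis P1·P8 via (55.87,11.175): [(35.8918, 16.7453) (49.0977, 4.4014) (49.6058, 5.1309) (53.2269, 22) (37.0462, 22)]  |A|=187.165
10. ⊥bis P1·P9 via (55.57,7.895): [(35.8918, 16.7453) (49.0977, 4.4014) (49.6058, 5.1309) (53.2269, 22) (37.0462, 22)]  |A|=187.165
11. canonical 5-gon: [(35.8918, 16.7453) (49.0977, 4.4014) (49.6058, 5.1309) (53.2269, 22) (37.0462, 22)]
12. shoelace: 187.165

Area of P1's cell: 187.1650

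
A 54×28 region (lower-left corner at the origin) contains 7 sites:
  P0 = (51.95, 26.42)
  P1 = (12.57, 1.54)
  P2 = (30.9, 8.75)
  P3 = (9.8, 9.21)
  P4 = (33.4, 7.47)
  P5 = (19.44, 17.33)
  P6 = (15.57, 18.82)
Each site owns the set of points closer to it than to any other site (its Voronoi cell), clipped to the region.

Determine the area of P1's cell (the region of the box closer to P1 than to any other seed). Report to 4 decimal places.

1. box [0,54]×[0,28]: [(0, 0) (54, 0) (54, 28) (0, 28)]
2. ⊥bis P1·P0 via (32.26,13.98): [(0, 0) (41.0925, 0) (23.4023, 28) (0, 28)]  |A|=902.9262
3. ⊥bis P1·P2 via (21.735,5.145): [(0, 0) (23.7588, 0) (12.7451, 28) (0, 28)]  |A|=511.0542
4. ⊥bis P1·P3 via (11.185,5.375): [(0, 1.3356) (0, 0) (23.7588, 0) (20.3435, 8.6826)]  |A|=116.7286
5. ⊥bis P1·P4 via (22.985,4.505): [(0, 1.3356) (0, 0) (23.7588, 0) (20.3435, 8.6826)]  |A|=116.7286
6. ⊥bis P1·P5 via (16.005,9.435): [(18.9178, 8.1677) (0, 1.3356) (0, 0) (23.7588, 0) (20.8822, 7.313)]  |A|=115.6136
7. ⊥bis P1·P6 via (14.07,10.18): [(18.9178, 8.1677) (0, 1.3356) (0, 0) (23.7588, 0) (20.8822, 7.313)]  |A|=115.6136
8. canonical 5-gon: [(18.9178, 8.1677) (0, 1.3356) (0, 0) (23.7588, 0) (20.8822, 7.313)]
9. shoelace: 115.6136

Area of P1's cell: 115.6136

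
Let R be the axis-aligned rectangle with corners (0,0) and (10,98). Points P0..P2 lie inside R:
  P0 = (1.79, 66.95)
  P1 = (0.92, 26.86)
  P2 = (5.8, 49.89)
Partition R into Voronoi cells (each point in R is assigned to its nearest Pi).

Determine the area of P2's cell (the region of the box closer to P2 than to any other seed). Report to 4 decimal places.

Area of P2's cell: 206.7575

1. box [0,10]×[0,98]: [(0, 0) (10, 0) (10, 98) (0, 98)]
2. ⊥bis P2·P0 via (3.795,58.42): [(0, 57.528) (0, 0) (10, 0) (10, 59.8785)]  |A|=587.0324
3. ⊥bis P2·P1 via (3.36,38.375): [(0, 57.528) (0, 39.087) (10, 36.968) (10, 59.8785)]  |A|=206.7575
4. canonical 4-gon: [(0, 57.528) (0, 39.087) (10, 36.968) (10, 59.8785)]
5. shoelace: 206.7575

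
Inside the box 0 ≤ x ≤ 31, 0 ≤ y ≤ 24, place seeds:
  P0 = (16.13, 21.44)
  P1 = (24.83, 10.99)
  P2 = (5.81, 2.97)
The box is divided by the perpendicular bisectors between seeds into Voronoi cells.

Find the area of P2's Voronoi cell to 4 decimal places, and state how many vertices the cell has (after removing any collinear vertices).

Area of P2's cell: 223.4320 (4 vertices)

1. box [0,31]×[0,24]: [(0, 0) (31, 0) (31, 24) (0, 24)]
2. ⊥bis P2·P0 via (10.97,12.205): [(0, 18.3344) (0, 0) (31, 0) (31, 1.0134)]  |A|=299.8906
3. ⊥bis P2·P1 via (15.32,6.98): [(13.7785, 10.6358) (0, 18.3344) (0, 0) (18.2632, 0)]  |A|=223.432
4. canonical 4-gon: [(13.7785, 10.6358) (0, 18.3344) (0, 0) (18.2632, 0)]
5. shoelace: 223.432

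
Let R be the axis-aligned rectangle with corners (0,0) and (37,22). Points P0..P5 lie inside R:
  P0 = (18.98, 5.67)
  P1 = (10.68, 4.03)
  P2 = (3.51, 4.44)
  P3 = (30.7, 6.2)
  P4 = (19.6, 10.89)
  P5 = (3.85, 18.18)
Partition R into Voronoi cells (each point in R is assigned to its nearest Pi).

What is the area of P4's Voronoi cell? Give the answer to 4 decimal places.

1. box [0,37]×[0,22]: [(0, 0) (37, 0) (37, 22) (0, 22)]
2. ⊥bis P4·P0 via (19.29,8.28): [(0, 10.5711) (37, 6.1765) (37, 22) (0, 22)]  |A|=504.1682
3. ⊥bis P4·P1 via (15.14,7.46): [(14.0288, 8.9049) (37, 6.1765) (37, 22) (3.9579, 22)]  |A|=398.0872
4. ⊥bis P4·P2 via (11.555,7.665): [(7.8234, 16.9737) (14.0288, 8.9049) (37, 6.1765) (37, 22) (5.8085, 22)]  |A|=393.4363
5. ⊥bis P4·P3 via (25.15,8.545): [(7.8234, 16.9737) (14.0288, 8.9049) (24.7634, 7.6299) (30.835, 22) (5.8085, 22)]  |A|=252.3276
6. ⊥bis P4·P5 via (11.725,14.535): [(10.9638, 12.8903) (14.0288, 8.9049) (24.7634, 7.6299) (30.835, 22) (15.1802, 22)]  |A|=205.8627
7. canonical 5-gon: [(10.9638, 12.8903) (14.0288, 8.9049) (24.7634, 7.6299) (30.835, 22) (15.1802, 22)]
8. shoelace: 205.8627

Area of P4's cell: 205.8627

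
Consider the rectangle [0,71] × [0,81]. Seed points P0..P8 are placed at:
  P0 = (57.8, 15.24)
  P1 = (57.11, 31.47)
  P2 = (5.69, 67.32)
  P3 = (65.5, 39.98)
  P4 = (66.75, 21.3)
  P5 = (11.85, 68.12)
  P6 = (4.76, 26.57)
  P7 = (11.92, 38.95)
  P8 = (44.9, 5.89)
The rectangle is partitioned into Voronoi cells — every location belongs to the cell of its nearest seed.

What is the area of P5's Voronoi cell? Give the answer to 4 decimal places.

Area of P5's cell: 1007.9383

1. box [0,71]×[0,81]: [(0, 0) (71, 0) (71, 81) (0, 81)]
2. ⊥bis P5·P0 via (34.825,41.68): [(0, 11.4189) (71, 73.1142) (71, 81) (0, 81)]  |A|=2750.0756
3. ⊥bis P5·P1 via (34.48,49.795): [(0, 11.4189) (11.4873, 21.4007) (59.7487, 81) (0, 81)]  |A|=2180.1401
4. ⊥bis P5·P2 via (8.77,67.72): [(14.3296, 24.9108) (59.7487, 81) (7.0453, 81)]  |A|=1478.046
5. ⊥bis P5·P3 via (38.675,54.05): [(14.3296, 24.9108) (40.053, 56.6773) (52.8106, 81) (7.0453, 81)]  |A|=1393.6683
6. ⊥bis P5·P4 via (39.3,44.71): [(14.3296, 24.9108) (40.053, 56.6773) (52.8106, 81) (7.0453, 81)]  |A|=1393.6683
7. ⊥bis P5·P6 via (8.305,47.345): [(11.4866, 46.8021) (29.5592, 43.7182) (40.053, 56.6773) (52.8106, 81) (7.0453, 81)]  |A|=1200.2356
8. ⊥bis P5·P7 via (11.885,53.535): [(10.6126, 53.5319) (37.5584, 53.5966) (40.053, 56.6773) (52.8106, 81) (7.0453, 81)]  |A|=1007.9383
9. ⊥bis P5·P8 via (28.375,37.005): [(10.6126, 53.5319) (37.5584, 53.5966) (40.053, 56.6773) (52.8106, 81) (7.0453, 81)]  |A|=1007.9383
10. canonical 5-gon: [(10.6126, 53.5319) (37.5584, 53.5966) (40.053, 56.6773) (52.8106, 81) (7.0453, 81)]
11. shoelace: 1007.9383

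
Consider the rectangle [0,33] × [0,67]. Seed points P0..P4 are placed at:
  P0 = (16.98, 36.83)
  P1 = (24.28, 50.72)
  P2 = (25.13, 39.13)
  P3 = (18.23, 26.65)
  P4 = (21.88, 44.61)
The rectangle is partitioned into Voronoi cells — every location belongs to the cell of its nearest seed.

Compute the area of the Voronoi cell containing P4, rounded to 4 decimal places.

Area of P4's cell: 164.5860

1. box [0,33]×[0,67]: [(0, 0) (33, 0) (33, 67) (0, 67)]
2. ⊥bis P4·P0 via (19.43,40.72): [(0, 52.9574) (33, 32.1733) (33, 67) (0, 67)]  |A|=806.3427
3. ⊥bis P4·P1 via (23.08,47.665): [(0, 56.7308) (0, 52.9574) (33, 32.1733) (33, 43.7684)]  |A|=253.58
4. ⊥bis P4·P2 via (23.505,41.87): [(29.2138, 45.2557) (0, 56.7308) (0, 52.9574) (20.4659, 40.0676)]  |A|=164.586
5. ⊥bis P4·P3 via (20.055,35.63): [(29.2138, 45.2557) (0, 56.7308) (0, 52.9574) (20.4659, 40.0676)]  |A|=164.586
6. canonical 4-gon: [(29.2138, 45.2557) (0, 56.7308) (0, 52.9574) (20.4659, 40.0676)]
7. shoelace: 164.586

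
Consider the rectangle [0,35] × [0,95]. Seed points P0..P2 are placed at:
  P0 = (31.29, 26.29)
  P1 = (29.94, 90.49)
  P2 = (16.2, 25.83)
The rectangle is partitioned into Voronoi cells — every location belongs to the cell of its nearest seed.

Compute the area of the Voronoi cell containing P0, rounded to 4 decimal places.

1. box [0,35]×[0,95]: [(0, 0) (35, 0) (35, 95) (0, 95)]
2. ⊥bis P0·P1 via (30.615,58.39): [(0, 57.7462) (0, 0) (35, 0) (35, 58.4822)]  |A|=2033.9976
3. ⊥bis P0·P2 via (23.745,26.06): [(22.7645, 58.2249) (24.5394, 0) (35, 0) (35, 58.4822)]  |A|=662.3134
4. canonical 4-gon: [(22.7645, 58.2249) (24.5394, 0) (35, 0) (35, 58.4822)]
5. shoelace: 662.3134

Area of P0's cell: 662.3134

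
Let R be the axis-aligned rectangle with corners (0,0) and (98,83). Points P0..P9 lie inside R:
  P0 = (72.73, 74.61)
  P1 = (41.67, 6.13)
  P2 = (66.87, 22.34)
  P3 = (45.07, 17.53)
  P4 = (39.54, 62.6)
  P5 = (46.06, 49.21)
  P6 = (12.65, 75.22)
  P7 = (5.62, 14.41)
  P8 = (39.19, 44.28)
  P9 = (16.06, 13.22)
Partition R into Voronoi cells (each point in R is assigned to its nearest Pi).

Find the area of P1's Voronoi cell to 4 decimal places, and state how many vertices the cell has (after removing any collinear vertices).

Area of P1's cell: 374.2269 (4 vertices)

1. box [0,98]×[0,83]: [(0, 0) (98, 0) (98, 83) (0, 83)]
2. ⊥bis P1·P0 via (57.2,40.37): [(0, 66.3138) (0, 0) (98, 0) (98, 21.8646)]  |A|=4320.7433
3. ⊥bis P1·P2 via (54.27,14.235): [(29.3262, 53.0125) (0, 66.3138) (0, 0) (63.4267, 0)]  |A|=2653.5714
4. ⊥bis P1·P3 via (43.37,11.83): [(58.7718, 7.2365) (0, 24.7649) (0, 0) (63.4267, 0)]  |A|=957.2324
5. ⊥bis P1·P4 via (40.605,34.365): [(58.7718, 7.2365) (0, 24.7649) (0, 0) (63.4267, 0)]  |A|=957.2324
6. ⊥bis P1·P5 via (43.865,27.67): [(58.7718, 7.2365) (0, 24.7649) (0, 0) (63.4267, 0)]  |A|=957.2324
7. ⊥bis P1·P6 via (27.16,40.675): [(58.7718, 7.2365) (0, 24.7649) (0, 0) (63.4267, 0)]  |A|=957.2324
8. ⊥bis P1·P7 via (23.645,10.27): [(58.7718, 7.2365) (25.2449, 17.2357) (21.2862, 0) (63.4267, 0)]  |A|=461.1972
9. ⊥bis P1·P8 via (40.43,25.205): [(58.7718, 7.2365) (25.2449, 17.2357) (21.2862, 0) (63.4267, 0)]  |A|=461.1972
10. ⊥bis P1·P9 via (28.865,9.675): [(58.7718, 7.2365) (30.5224, 15.6617) (26.1865, 0) (63.4267, 0)]  |A|=374.2269
11. canonical 4-gon: [(58.7718, 7.2365) (30.5224, 15.6617) (26.1865, 0) (63.4267, 0)]
12. shoelace: 374.2269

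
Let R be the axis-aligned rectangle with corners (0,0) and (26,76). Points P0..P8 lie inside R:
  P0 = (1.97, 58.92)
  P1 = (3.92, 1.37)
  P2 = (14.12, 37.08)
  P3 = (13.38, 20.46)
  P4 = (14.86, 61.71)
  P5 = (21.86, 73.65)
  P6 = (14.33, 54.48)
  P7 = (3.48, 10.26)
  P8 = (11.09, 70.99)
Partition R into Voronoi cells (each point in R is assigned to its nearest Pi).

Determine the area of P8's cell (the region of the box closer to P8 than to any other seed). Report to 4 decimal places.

Area of P8's cell: 157.9378

1. box [0,26]×[0,76]: [(0, 0) (26, 0) (26, 76) (0, 76)]
2. ⊥bis P8·P0 via (6.53,64.955): [(0, 69.889) (26, 50.2436) (26, 76) (0, 76)]  |A|=414.2757
3. ⊥bis P8·P1 via (7.505,36.18): [(0, 69.889) (26, 50.2436) (26, 76) (0, 76)]  |A|=414.2757
4. ⊥bis P8·P2 via (12.605,54.035): [(0, 69.889) (20.0963, 54.7044) (26, 55.2319) (26, 76) (0, 76)]  |A|=399.5512
5. ⊥bis P8·P3 via (12.235,45.725): [(0, 69.889) (20.0963, 54.7044) (26, 55.2319) (26, 76) (0, 76)]  |A|=399.5512
6. ⊥bis P8·P4 via (12.975,66.35): [(0, 69.889) (7.5829, 64.1595) (26, 71.6414) (26, 76) (0, 76)]  |A|=217.2329
7. ⊥bis P8·P5 via (16.475,72.32): [(0, 69.889) (7.5829, 64.1595) (17.4959, 68.1866) (15.5661, 76) (0, 76)]  |A|=157.9378
8. ⊥bis P8·P6 via (12.71,62.735): [(0, 69.889) (7.5829, 64.1595) (17.4959, 68.1866) (15.5661, 76) (0, 76)]  |A|=157.9378
9. ⊥bis P8·P7 via (7.285,40.625): [(0, 69.889) (7.5829, 64.1595) (17.4959, 68.1866) (15.5661, 76) (0, 76)]  |A|=157.9378
10. canonical 5-gon: [(0, 69.889) (7.5829, 64.1595) (17.4959, 68.1866) (15.5661, 76) (0, 76)]
11. shoelace: 157.9378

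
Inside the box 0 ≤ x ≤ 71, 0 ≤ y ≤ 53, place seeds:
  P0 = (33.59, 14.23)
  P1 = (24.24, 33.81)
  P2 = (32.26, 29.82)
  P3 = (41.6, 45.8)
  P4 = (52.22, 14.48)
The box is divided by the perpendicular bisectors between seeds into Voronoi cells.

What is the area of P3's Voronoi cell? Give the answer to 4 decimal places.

Area of P3's cell: 747.4528

1. box [0,71]×[0,53]: [(0, 0) (71, 0) (71, 53) (0, 53)]
2. ⊥bis P3·P0 via (37.595,30.015): [(0, 39.5537) (71, 21.5394) (71, 53) (0, 53)]  |A|=1594.1951
3. ⊥bis P3·P1 via (32.92,39.805): [(40.125, 29.3731) (71, 21.5394) (71, 53) (23.8066, 53)]  |A|=1043.1896
4. ⊥bis P3·P2 via (36.93,37.81): [(32.5161, 40.3899) (59.9869, 24.3337) (71, 21.5394) (71, 53) (23.8066, 53)]  |A|=952.9547
5. ⊥bis P3·P4 via (46.91,30.14): [(32.5161, 40.3899) (48.8989, 30.8144) (71, 38.3084) (71, 53) (23.8066, 53)]  |A|=747.4528
6. canonical 5-gon: [(32.5161, 40.3899) (48.8989, 30.8144) (71, 38.3084) (71, 53) (23.8066, 53)]
7. shoelace: 747.4528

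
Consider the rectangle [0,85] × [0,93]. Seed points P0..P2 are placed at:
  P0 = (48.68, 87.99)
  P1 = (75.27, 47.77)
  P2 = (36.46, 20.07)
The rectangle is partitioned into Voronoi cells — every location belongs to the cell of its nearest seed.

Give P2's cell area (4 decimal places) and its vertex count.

1. box [0,85]×[0,93]: [(0, 0) (85, 0) (85, 93) (0, 93)]
2. ⊥bis P2·P0 via (42.57,54.03): [(0, 61.6891) (0, 0) (85, 0) (85, 46.3961)]  |A|=4593.6205
3. ⊥bis P2·P1 via (55.865,33.92): [(41.3559, 54.2484) (0, 61.6891) (0, 0) (80.0748, 0)]  |A|=3447.5718
4. canonical 4-gon: [(41.3559, 54.2484) (0, 61.6891) (0, 0) (80.0748, 0)]
5. shoelace: 3447.5718

Area of P2's cell: 3447.5718 (4 vertices)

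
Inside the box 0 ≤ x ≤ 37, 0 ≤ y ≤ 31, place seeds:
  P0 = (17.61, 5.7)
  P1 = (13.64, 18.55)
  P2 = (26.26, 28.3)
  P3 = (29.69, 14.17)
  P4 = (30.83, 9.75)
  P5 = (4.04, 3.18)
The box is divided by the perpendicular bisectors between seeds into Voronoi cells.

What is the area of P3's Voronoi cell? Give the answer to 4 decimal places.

1. box [0,37]×[0,31]: [(0, 0) (37, 0) (37, 31) (0, 31)]
2. ⊥bis P3·P0 via (23.65,9.935): [(30.616, 0) (37, 0) (37, 31) (8.8801, 31)]  |A|=534.8104
3. ⊥bis P3·P1 via (21.665,16.36): [(20.959, 13.7729) (30.616, 0) (37, 0) (37, 31) (25.6602, 31)]  |A|=390.2743
4. ⊥bis P3·P2 via (27.975,21.235): [(22.6421, 19.9405) (20.959, 13.7729) (30.616, 0) (37, 0) (37, 23.4258)]  |A|=273.1929
5. ⊥bis P3·P4 via (30.26,11.96): [(22.6421, 19.9405) (20.959, 13.7729) (23.4599, 10.2061) (37, 13.6984) (37, 23.4258)]  |A|=147.8763
6. ⊥bis P3·P5 via (16.865,8.675): [(22.6421, 19.9405) (20.959, 13.7729) (23.4599, 10.2061) (37, 13.6984) (37, 23.4258)]  |A|=147.8763
7. canonical 5-gon: [(22.6421, 19.9405) (20.959, 13.7729) (23.4599, 10.2061) (37, 13.6984) (37, 23.4258)]
8. shoelace: 147.8763

Area of P3's cell: 147.8763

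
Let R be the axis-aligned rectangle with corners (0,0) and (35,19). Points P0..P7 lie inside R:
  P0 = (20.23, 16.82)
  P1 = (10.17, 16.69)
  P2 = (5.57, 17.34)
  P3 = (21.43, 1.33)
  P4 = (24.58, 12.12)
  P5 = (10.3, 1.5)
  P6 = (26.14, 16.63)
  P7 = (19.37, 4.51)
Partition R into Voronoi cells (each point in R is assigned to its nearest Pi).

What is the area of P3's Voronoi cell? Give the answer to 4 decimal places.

1. box [0,35]×[0,19]: [(0, 0) (35, 0) (35, 19) (0, 19)]
2. ⊥bis P3·P0 via (20.83,9.075): [(0, 7.4613) (0, 0) (35, 0) (35, 10.1727)]  |A|=308.5959
3. ⊥bis P3·P1 via (15.8,9.01): [(15.3048, 8.647) (3.5093, 0) (35, 0) (35, 10.1727)]  |A|=236.3268
4. ⊥bis P3·P2 via (13.5,9.335): [(15.3048, 8.647) (5.6918, 1.5999) (4.0767, 0) (35, 0) (35, 10.1727)]  |A|=235.8729
5. ⊥bis P3·P4 via (23.005,6.725): [(16.1873, 8.7153) (15.3048, 8.647) (5.6918, 1.5999) (4.0767, 0) (35, 0) (35, 3.2232)]  |A|=170.5033
6. ⊥bis P3·P5 via (15.865,1.415): [(16.1873, 8.7153) (15.9763, 8.699) (15.8434, 0) (35, 0) (35, 3.2232)]  |A|=114.7137
7. ⊥bis P3·P6 via (23.785,8.98): [(16.1873, 8.7153) (15.9763, 8.699) (15.8434, 0) (35, 0) (35, 3.2232)]  |A|=114.7137
8. ⊥bis P3·P7 via (20.4,2.92): [(25.2583, 6.0672) (15.8924, 0) (35, 0) (35, 3.2232)]  |A|=73.6644
9. canonical 4-gon: [(25.2583, 6.0672) (15.8924, 0) (35, 0) (35, 3.2232)]
10. shoelace: 73.6644

Area of P3's cell: 73.6644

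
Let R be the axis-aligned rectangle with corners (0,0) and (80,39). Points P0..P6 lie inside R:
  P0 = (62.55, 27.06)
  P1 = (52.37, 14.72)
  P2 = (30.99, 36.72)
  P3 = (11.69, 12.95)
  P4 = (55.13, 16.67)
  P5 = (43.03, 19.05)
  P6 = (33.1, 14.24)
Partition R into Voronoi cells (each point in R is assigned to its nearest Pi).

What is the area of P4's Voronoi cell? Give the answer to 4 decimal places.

1. box [0,80]×[0,39]: [(0, 0) (80, 0) (80, 39) (0, 39)]
2. ⊥bis P4·P0 via (58.84,21.865): [(0, 0) (80, 0) (80, 6.7536) (34.8464, 39) (0, 39)]  |A|=2391.9797
3. ⊥bis P4·P1 via (53.75,15.695): [(64.8389, 0) (80, 0) (80, 6.7536) (39.7675, 35.4856)]  |A|=404.8583
4. ⊥bis P4·P2 via (43.06,26.695): [(44.6369, 28.5936) (64.8389, 0) (80, 0) (80, 6.7536) (46.417, 30.7368)]  |A|=393.5057
5. ⊥bis P4·P3 via (33.41,14.81): [(44.6369, 28.5936) (64.8389, 0) (80, 0) (80, 6.7536) (46.417, 30.7368)]  |A|=393.5057
6. ⊥bis P4·P5 via (49.08,17.86): [(49.7639, 21.3369) (64.8389, 0) (80, 0) (80, 6.7536) (50.9728, 27.4833)]  |A|=365.5848
7. ⊥bis P4·P6 via (44.115,15.455): [(49.7639, 21.3369) (64.8389, 0) (80, 0) (80, 6.7536) (50.9728, 27.4833)]  |A|=365.5848
8. canonical 5-gon: [(49.7639, 21.3369) (64.8389, 0) (80, 0) (80, 6.7536) (50.9728, 27.4833)]
9. shoelace: 365.5848

Area of P4's cell: 365.5848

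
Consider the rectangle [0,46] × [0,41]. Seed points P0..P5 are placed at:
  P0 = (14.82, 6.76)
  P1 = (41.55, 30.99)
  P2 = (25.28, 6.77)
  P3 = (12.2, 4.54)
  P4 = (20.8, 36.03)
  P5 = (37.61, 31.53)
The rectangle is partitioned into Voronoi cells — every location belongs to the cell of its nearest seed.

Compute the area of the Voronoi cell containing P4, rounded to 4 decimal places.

1. box [0,46]×[0,41]: [(0, 0) (46, 0) (46, 41) (0, 41)]
2. ⊥bis P4·P0 via (17.81,21.395): [(0, 25.0337) (46, 15.6356) (46, 41) (0, 41)]  |A|=950.6057
3. ⊥bis P4·P1 via (31.175,33.51): [(0, 25.0337) (27.7396, 19.3663) (32.9943, 41) (0, 41)]  |A|=578.3434
4. ⊥bis P4·P2 via (23.04,21.4): [(0, 25.0337) (20.0364, 20.9401) (28.4342, 22.2259) (32.9943, 41) (0, 41)]  |A|=566.783
5. ⊥bis P4·P3 via (16.5,20.285): [(0, 25.0337) (20.0364, 20.9401) (28.4342, 22.2259) (32.9943, 41) (0, 41)]  |A|=566.783
6. ⊥bis P4·P5 via (29.205,33.78): [(0, 25.0337) (20.0364, 20.9401) (26.0127, 21.8552) (31.1378, 41) (0, 41)]  |A|=527.1271
7. canonical 5-gon: [(0, 25.0337) (20.0364, 20.9401) (26.0127, 21.8552) (31.1378, 41) (0, 41)]
8. shoelace: 527.1271

Area of P4's cell: 527.1271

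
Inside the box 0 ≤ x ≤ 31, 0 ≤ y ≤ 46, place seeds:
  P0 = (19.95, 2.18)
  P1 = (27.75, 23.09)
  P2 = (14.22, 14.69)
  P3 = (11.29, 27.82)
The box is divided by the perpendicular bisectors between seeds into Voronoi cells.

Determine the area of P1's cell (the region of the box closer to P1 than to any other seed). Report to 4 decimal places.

1. box [0,31]×[0,46]: [(0, 0) (31, 0) (31, 46) (0, 46)]
2. ⊥bis P1·P0 via (23.85,12.635): [(0, 21.5317) (31, 9.9679) (31, 46) (0, 46)]  |A|=937.7569
3. ⊥bis P1·P2 via (20.985,18.89): [(25.1753, 12.1406) (31, 9.9679) (31, 46) (4.154, 46)]  |A|=559.4333
4. ⊥bis P1·P3 via (19.52,25.455): [(18.6939, 22.5803) (25.1753, 12.1406) (31, 9.9679) (31, 46) (25.4239, 46)]  |A|=310.3656
5. canonical 5-gon: [(18.6939, 22.5803) (25.1753, 12.1406) (31, 9.9679) (31, 46) (25.4239, 46)]
6. shoelace: 310.3656

Area of P1's cell: 310.3656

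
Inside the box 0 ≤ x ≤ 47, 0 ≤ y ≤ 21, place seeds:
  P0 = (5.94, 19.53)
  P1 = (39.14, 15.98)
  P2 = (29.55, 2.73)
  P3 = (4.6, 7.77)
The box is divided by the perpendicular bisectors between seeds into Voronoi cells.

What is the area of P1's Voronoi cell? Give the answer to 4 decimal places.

1. box [0,47]×[0,21]: [(0, 0) (47, 0) (47, 21) (0, 21)]
2. ⊥bis P1·P0 via (22.54,17.755): [(20.6415, 0) (47, 0) (47, 21) (22.887, 21)]  |A|=529.951
3. ⊥bis P1·P2 via (34.345,9.355): [(22.5543, 17.8888) (47, 0.1956) (47, 21) (22.887, 21)]  |A|=291.7987
4. ⊥bis P1·P3 via (21.87,11.875): [(22.5543, 17.8888) (47, 0.1956) (47, 21) (22.887, 21)]  |A|=291.7987
5. canonical 4-gon: [(22.5543, 17.8888) (47, 0.1956) (47, 21) (22.887, 21)]
6. shoelace: 291.7987

Area of P1's cell: 291.7987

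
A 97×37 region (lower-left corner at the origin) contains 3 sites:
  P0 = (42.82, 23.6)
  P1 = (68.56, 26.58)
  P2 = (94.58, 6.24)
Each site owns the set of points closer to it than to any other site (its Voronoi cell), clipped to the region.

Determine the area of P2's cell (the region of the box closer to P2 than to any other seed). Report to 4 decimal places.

Area of P2's cell: 510.7438

1. box [0,97]×[0,37]: [(0, 0) (97, 0) (97, 37) (0, 37)]
2. ⊥bis P2·P0 via (68.7,14.92): [(63.6959, 0) (97, 0) (97, 37) (76.1055, 37)]  |A|=1002.6737
3. ⊥bis P2·P1 via (81.57,16.41): [(68.7422, 0) (97, 0) (97, 36.1489)]  |A|=510.7438
4. canonical 3-gon: [(68.7422, 0) (97, 0) (97, 36.1489)]
5. shoelace: 510.7438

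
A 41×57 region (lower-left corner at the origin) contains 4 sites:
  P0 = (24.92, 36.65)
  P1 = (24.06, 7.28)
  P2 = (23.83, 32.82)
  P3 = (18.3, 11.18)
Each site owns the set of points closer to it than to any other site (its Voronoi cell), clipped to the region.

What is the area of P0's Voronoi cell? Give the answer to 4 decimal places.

Area of P0's cell: 867.6499

1. box [0,41]×[0,57]: [(0, 0) (41, 0) (41, 57) (0, 57)]
2. ⊥bis P0·P1 via (24.49,21.965): [(0, 22.6821) (41, 21.4816) (41, 57) (0, 57)]  |A|=1431.6448
3. ⊥bis P0·P2 via (24.375,34.735): [(0, 41.672) (41, 30.0036) (41, 57) (0, 57)]  |A|=867.6499
4. ⊥bis P0·P3 via (21.61,23.915): [(0, 41.672) (41, 30.0036) (41, 57) (0, 57)]  |A|=867.6499
5. canonical 4-gon: [(0, 41.672) (41, 30.0036) (41, 57) (0, 57)]
6. shoelace: 867.6499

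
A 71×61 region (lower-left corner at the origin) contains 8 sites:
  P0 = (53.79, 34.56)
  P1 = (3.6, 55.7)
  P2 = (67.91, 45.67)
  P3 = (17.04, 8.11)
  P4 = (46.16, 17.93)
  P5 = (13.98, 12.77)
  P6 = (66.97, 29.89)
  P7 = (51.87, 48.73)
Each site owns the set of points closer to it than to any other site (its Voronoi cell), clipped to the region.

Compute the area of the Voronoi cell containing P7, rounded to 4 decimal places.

1. box [0,71]×[0,61]: [(0, 0) (71, 0) (71, 61) (0, 61)]
2. ⊥bis P7·P0 via (52.83,41.645): [(0, 34.4867) (71, 44.107) (71, 61) (0, 61)]  |A|=1540.9252
3. ⊥bis P7·P1 via (27.735,52.215): [(25.6775, 37.9659) (71, 44.107) (71, 61) (29.0035, 61)]  |A|=866.4924
4. ⊥bis P7·P2 via (59.89,47.2): [(25.6775, 37.9659) (58.9895, 42.4796) (62.5227, 61) (29.0035, 61)]  |A|=686.5436
5. ⊥bis P7·P3 via (34.455,28.42): [(25.6775, 37.9659) (58.9895, 42.4796) (62.5227, 61) (29.0035, 61)]  |A|=686.5436
6. ⊥bis P7·P4 via (49.015,33.33): [(25.6775, 37.9659) (58.9895, 42.4796) (62.5227, 61) (29.0035, 61)]  |A|=686.5436
7. ⊥bis P7·P5 via (32.925,30.75): [(25.7302, 38.331) (26.0312, 38.0138) (58.9895, 42.4796) (62.5227, 61) (29.0035, 61)]  |A|=686.4803
8. ⊥bis P7·P6 via (59.42,39.31): [(25.7302, 38.331) (26.0312, 38.0138) (58.9895, 42.4796) (62.5227, 61) (29.0035, 61)]  |A|=686.4803
9. canonical 5-gon: [(25.7302, 38.331) (26.0312, 38.0138) (58.9895, 42.4796) (62.5227, 61) (29.0035, 61)]
10. shoelace: 686.4803

Area of P7's cell: 686.4803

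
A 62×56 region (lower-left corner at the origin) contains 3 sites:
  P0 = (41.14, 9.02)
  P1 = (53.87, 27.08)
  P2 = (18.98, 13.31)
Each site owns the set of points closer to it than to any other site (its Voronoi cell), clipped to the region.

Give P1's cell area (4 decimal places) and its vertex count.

Area of P1's cell: 1245.5613 (4 vertices)

1. box [0,62]×[0,56]: [(0, 0) (62, 0) (62, 56) (0, 56)]
2. ⊥bis P1·P0 via (47.505,18.05): [(0, 51.535) (62, 7.8329) (62, 56) (0, 56)]  |A|=1631.5968
3. ⊥bis P1·P2 via (36.425,20.195): [(33.3275, 28.0433) (62, 7.8329) (62, 56) (22.2939, 56)]  |A|=1245.5613
4. canonical 4-gon: [(33.3275, 28.0433) (62, 7.8329) (62, 56) (22.2939, 56)]
5. shoelace: 1245.5613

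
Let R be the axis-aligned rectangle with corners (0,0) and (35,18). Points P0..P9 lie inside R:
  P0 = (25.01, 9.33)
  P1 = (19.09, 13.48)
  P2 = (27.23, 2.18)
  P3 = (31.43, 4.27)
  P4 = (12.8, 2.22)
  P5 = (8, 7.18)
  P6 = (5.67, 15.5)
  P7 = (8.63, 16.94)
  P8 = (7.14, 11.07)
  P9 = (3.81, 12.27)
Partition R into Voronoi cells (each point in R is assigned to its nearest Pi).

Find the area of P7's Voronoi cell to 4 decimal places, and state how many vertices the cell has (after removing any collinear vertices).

1. box [0,35]×[0,18]: [(0, 0) (35, 0) (35, 18) (0, 18)]
2. ⊥bis P7·P0 via (16.82,13.135): [(0, 0) (10.7176, 0) (19.0802, 18) (0, 18)]  |A|=268.1805
3. ⊥bis P7·P1 via (13.86,15.21): [(0, 0) (8.8288, 0) (14.7829, 18) (0, 18)]  |A|=212.505
4. ⊥bis P7·P2 via (17.93,9.56): [(0, 0) (8.8288, 0) (14.7829, 18) (0, 18)]  |A|=212.505
5. ⊥bis P7·P3 via (20.03,10.605): [(0, 0) (8.8288, 0) (14.7829, 18) (0, 18)]  |A|=212.505
6. ⊥bis P7·P4 via (10.715,9.58): [(0, 6.5446) (12.1303, 9.9809) (14.7829, 18) (0, 18)]  |A|=128.7514
7. ⊥bis P7·P5 via (8.315,12.06): [(0, 12.5967) (12.7239, 11.7754) (14.7829, 18) (0, 18)]  |A|=80.384
8. ⊥bis P7·P6 via (7.15,16.22): [(9.2016, 12.0028) (12.7239, 11.7754) (14.7829, 18) (6.2841, 18)]  |A|=36.6811
9. ⊥bis P7·P8 via (7.885,14.005): [(8.2758, 13.9058) (13.0295, 12.6992) (14.7829, 18) (6.2841, 18)]  |A|=31.0549
10. ⊥bis P7·P9 via (6.22,14.605): [(8.2758, 13.9058) (13.0295, 12.6992) (14.7829, 18) (6.2841, 18)]  |A|=31.0549
11. canonical 4-gon: [(8.2758, 13.9058) (13.0295, 12.6992) (14.7829, 18) (6.2841, 18)]
12. shoelace: 31.0549

Area of P7's cell: 31.0549 (4 vertices)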